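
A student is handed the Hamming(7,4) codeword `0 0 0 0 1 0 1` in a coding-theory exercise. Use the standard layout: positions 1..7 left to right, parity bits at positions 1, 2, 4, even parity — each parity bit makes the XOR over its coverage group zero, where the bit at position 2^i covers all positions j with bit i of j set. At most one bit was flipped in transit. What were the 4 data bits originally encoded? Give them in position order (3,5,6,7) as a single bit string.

0101

s1: b1⊕b3⊕b5⊕b7 = 0⊕0⊕1⊕1 = 0
s2: b2⊕b3⊕b6⊕b7 = 0⊕0⊕0⊕1 = 1
s4: b4⊕b5⊕b6⊕b7 = 0⊕1⊕0⊕1 = 0
Syndrome (s4...s1) = 010 → position 2.
Flip bit 2: corrected codeword = 0100101
Data bits at positions 3,5,6,7: 0101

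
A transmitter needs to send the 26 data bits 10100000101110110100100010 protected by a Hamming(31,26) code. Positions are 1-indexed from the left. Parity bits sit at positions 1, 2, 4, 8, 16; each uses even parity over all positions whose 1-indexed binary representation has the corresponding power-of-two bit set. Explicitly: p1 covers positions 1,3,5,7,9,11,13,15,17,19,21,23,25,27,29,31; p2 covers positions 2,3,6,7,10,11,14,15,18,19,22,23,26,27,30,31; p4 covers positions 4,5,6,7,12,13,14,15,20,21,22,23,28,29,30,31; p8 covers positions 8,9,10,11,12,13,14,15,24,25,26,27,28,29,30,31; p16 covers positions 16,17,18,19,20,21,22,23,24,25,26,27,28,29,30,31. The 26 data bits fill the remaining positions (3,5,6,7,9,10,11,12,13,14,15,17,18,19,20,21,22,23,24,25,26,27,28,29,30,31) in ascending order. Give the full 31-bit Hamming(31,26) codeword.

Place data bits at non-power-of-two positions: b3=1, b5=0, b6=1, b7=0, b9=0, b10=0, b11=0, b12=0, b13=1, b14=0, b15=1, b17=1, b18=1, b19=0, b20=1, b21=1, b22=0, b23=1, b24=0, b25=0, b26=1, b27=0, b28=0, b29=0, b30=1, b31=0.
p1 = XOR of data positions {3,5,7,9,11,13,15,17,19,21,23,25,27,29,31} = 1⊕0⊕0⊕0⊕0⊕1⊕1⊕1⊕0⊕1⊕1⊕0⊕0⊕0⊕0 = 0
p2 = XOR of data positions {3,6,7,10,11,14,15,18,19,22,23,26,27,30,31} = 1⊕1⊕0⊕0⊕0⊕0⊕1⊕1⊕0⊕0⊕1⊕1⊕0⊕1⊕0 = 1
p4 = XOR of data positions {5,6,7,12,13,14,15,20,21,22,23,28,29,30,31} = 0⊕1⊕0⊕0⊕1⊕0⊕1⊕1⊕1⊕0⊕1⊕0⊕0⊕1⊕0 = 1
p8 = XOR of data positions {9,10,11,12,13,14,15,24,25,26,27,28,29,30,31} = 0⊕0⊕0⊕0⊕1⊕0⊕1⊕0⊕0⊕1⊕0⊕0⊕0⊕1⊕0 = 0
p16 = XOR of data positions {17,18,19,20,21,22,23,24,25,26,27,28,29,30,31} = 1⊕1⊕0⊕1⊕1⊕0⊕1⊕0⊕0⊕1⊕0⊕0⊕0⊕1⊕0 = 1
Codeword b1..b31 = 0111010000001011110110100100010

0111010000001011110110100100010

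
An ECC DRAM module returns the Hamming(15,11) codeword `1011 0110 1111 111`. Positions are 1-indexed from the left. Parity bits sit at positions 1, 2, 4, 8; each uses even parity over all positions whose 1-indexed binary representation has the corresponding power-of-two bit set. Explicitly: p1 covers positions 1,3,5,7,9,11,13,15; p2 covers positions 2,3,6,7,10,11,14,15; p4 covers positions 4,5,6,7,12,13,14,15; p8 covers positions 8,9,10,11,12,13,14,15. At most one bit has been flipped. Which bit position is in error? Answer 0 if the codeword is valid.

15

s1: b1⊕b3⊕b5⊕b7⊕b9⊕b11⊕b13⊕b15 = 1⊕1⊕0⊕1⊕1⊕1⊕1⊕1 = 1
s2: b2⊕b3⊕b6⊕b7⊕b10⊕b11⊕b14⊕b15 = 0⊕1⊕1⊕1⊕1⊕1⊕1⊕1 = 1
s4: b4⊕b5⊕b6⊕b7⊕b12⊕b13⊕b14⊕b15 = 1⊕0⊕1⊕1⊕1⊕1⊕1⊕1 = 1
s8: b8⊕b9⊕b10⊕b11⊕b12⊕b13⊕b14⊕b15 = 0⊕1⊕1⊕1⊕1⊕1⊕1⊕1 = 1
Syndrome (s8...s1) = 1111 → position 15.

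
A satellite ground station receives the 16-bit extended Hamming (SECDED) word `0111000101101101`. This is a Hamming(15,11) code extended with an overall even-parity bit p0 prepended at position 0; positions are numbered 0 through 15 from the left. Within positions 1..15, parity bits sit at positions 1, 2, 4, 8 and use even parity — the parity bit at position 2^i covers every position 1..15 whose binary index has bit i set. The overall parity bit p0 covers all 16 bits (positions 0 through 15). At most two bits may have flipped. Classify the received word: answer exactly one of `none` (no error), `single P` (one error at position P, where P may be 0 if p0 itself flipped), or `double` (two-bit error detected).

s1: b1⊕b3⊕b5⊕b7⊕b9⊕b11⊕b13⊕b15 = 1⊕1⊕0⊕1⊕1⊕0⊕1⊕1 = 0
s2: b2⊕b3⊕b6⊕b7⊕b10⊕b11⊕b14⊕b15 = 1⊕1⊕0⊕1⊕1⊕0⊕0⊕1 = 1
s4: b4⊕b5⊕b6⊕b7⊕b12⊕b13⊕b14⊕b15 = 0⊕0⊕0⊕1⊕1⊕1⊕0⊕1 = 0
s8: b8⊕b9⊕b10⊕b11⊕b12⊕b13⊕b14⊕b15 = 0⊕1⊕1⊕0⊕1⊕1⊕0⊕1 = 1
Syndrome (s8...s1) = 1010 → position 10.
Overall parity (XOR of all 16 bits, including p0): 0⊕1⊕1⊕1⊕0⊕0⊕0⊕1⊕0⊕1⊕1⊕0⊕1⊕1⊕0⊕1 = 1
Overall=1, syndrome position=10 → single-bit error at position 10.

single 10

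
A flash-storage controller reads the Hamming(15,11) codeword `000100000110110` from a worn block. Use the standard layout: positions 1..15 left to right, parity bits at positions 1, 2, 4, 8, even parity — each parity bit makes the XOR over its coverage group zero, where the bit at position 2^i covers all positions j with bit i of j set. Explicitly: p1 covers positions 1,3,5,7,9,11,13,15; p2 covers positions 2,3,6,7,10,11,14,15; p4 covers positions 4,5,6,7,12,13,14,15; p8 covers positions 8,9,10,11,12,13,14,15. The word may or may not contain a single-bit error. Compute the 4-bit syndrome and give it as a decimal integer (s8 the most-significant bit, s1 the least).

s1: b1⊕b3⊕b5⊕b7⊕b9⊕b11⊕b13⊕b15 = 0⊕0⊕0⊕0⊕0⊕1⊕1⊕0 = 0
s2: b2⊕b3⊕b6⊕b7⊕b10⊕b11⊕b14⊕b15 = 0⊕0⊕0⊕0⊕1⊕1⊕1⊕0 = 1
s4: b4⊕b5⊕b6⊕b7⊕b12⊕b13⊕b14⊕b15 = 1⊕0⊕0⊕0⊕0⊕1⊕1⊕0 = 1
s8: b8⊕b9⊕b10⊕b11⊕b12⊕b13⊕b14⊕b15 = 0⊕0⊕1⊕1⊕0⊕1⊕1⊕0 = 0
Syndrome (s8...s1) = 0110 → position 6.

6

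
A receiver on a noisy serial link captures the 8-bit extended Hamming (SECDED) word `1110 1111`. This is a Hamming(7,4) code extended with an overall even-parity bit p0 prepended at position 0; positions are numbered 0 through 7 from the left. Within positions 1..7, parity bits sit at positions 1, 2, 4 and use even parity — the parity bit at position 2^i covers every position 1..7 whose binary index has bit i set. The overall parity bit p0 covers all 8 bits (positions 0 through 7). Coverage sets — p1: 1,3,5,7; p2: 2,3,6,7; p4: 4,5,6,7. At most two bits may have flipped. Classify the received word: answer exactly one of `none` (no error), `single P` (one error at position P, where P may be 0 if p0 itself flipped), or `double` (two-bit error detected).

single 3

s1: b1⊕b3⊕b5⊕b7 = 1⊕0⊕1⊕1 = 1
s2: b2⊕b3⊕b6⊕b7 = 1⊕0⊕1⊕1 = 1
s4: b4⊕b5⊕b6⊕b7 = 1⊕1⊕1⊕1 = 0
Syndrome (s4...s1) = 011 → position 3.
Overall parity (XOR of all 8 bits, including p0): 1⊕1⊕1⊕0⊕1⊕1⊕1⊕1 = 1
Overall=1, syndrome position=3 → single-bit error at position 3.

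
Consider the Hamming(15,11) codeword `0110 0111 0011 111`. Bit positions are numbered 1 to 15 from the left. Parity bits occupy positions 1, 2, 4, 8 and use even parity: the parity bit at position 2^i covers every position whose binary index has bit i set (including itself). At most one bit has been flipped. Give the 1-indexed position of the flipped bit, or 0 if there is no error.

s1: b1⊕b3⊕b5⊕b7⊕b9⊕b11⊕b13⊕b15 = 0⊕1⊕0⊕1⊕0⊕1⊕1⊕1 = 1
s2: b2⊕b3⊕b6⊕b7⊕b10⊕b11⊕b14⊕b15 = 1⊕1⊕1⊕1⊕0⊕1⊕1⊕1 = 1
s4: b4⊕b5⊕b6⊕b7⊕b12⊕b13⊕b14⊕b15 = 0⊕0⊕1⊕1⊕1⊕1⊕1⊕1 = 0
s8: b8⊕b9⊕b10⊕b11⊕b12⊕b13⊕b14⊕b15 = 1⊕0⊕0⊕1⊕1⊕1⊕1⊕1 = 0
Syndrome (s8...s1) = 0011 → position 3.

3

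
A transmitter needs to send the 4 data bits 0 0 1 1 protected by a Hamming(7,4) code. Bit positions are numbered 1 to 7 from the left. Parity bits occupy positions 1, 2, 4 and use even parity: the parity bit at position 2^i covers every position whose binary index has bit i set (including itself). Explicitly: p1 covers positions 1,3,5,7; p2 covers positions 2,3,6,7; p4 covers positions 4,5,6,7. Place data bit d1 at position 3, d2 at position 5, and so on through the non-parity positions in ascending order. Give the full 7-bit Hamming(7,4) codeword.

1000011

Place data bits at non-power-of-two positions: b3=0, b5=0, b6=1, b7=1.
p1 = XOR of data positions {3,5,7} = 0⊕0⊕1 = 1
p2 = XOR of data positions {3,6,7} = 0⊕1⊕1 = 0
p4 = XOR of data positions {5,6,7} = 0⊕1⊕1 = 0
Codeword b1..b7 = 1000011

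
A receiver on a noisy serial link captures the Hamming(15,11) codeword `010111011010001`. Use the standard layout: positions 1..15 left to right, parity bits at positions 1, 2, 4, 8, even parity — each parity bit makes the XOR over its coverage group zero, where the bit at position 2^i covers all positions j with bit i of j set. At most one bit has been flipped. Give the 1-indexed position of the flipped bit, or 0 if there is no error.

0

s1: b1⊕b3⊕b5⊕b7⊕b9⊕b11⊕b13⊕b15 = 0⊕0⊕1⊕0⊕1⊕1⊕0⊕1 = 0
s2: b2⊕b3⊕b6⊕b7⊕b10⊕b11⊕b14⊕b15 = 1⊕0⊕1⊕0⊕0⊕1⊕0⊕1 = 0
s4: b4⊕b5⊕b6⊕b7⊕b12⊕b13⊕b14⊕b15 = 1⊕1⊕1⊕0⊕0⊕0⊕0⊕1 = 0
s8: b8⊕b9⊕b10⊕b11⊕b12⊕b13⊕b14⊕b15 = 1⊕1⊕0⊕1⊕0⊕0⊕0⊕1 = 0
Syndrome (s8...s1) = 0000 → position 0 (no error).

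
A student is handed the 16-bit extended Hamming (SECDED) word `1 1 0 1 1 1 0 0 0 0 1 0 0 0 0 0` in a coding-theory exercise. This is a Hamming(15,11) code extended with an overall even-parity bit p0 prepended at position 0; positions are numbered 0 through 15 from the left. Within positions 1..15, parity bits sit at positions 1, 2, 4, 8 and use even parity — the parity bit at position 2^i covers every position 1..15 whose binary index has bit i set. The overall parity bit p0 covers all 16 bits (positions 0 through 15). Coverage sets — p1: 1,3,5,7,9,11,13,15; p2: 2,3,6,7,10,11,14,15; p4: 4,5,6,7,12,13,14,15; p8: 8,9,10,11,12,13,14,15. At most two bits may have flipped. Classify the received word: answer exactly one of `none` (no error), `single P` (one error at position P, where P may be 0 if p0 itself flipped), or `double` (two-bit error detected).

s1: b1⊕b3⊕b5⊕b7⊕b9⊕b11⊕b13⊕b15 = 1⊕1⊕1⊕0⊕0⊕0⊕0⊕0 = 1
s2: b2⊕b3⊕b6⊕b7⊕b10⊕b11⊕b14⊕b15 = 0⊕1⊕0⊕0⊕1⊕0⊕0⊕0 = 0
s4: b4⊕b5⊕b6⊕b7⊕b12⊕b13⊕b14⊕b15 = 1⊕1⊕0⊕0⊕0⊕0⊕0⊕0 = 0
s8: b8⊕b9⊕b10⊕b11⊕b12⊕b13⊕b14⊕b15 = 0⊕0⊕1⊕0⊕0⊕0⊕0⊕0 = 1
Syndrome (s8...s1) = 1001 → position 9.
Overall parity (XOR of all 16 bits, including p0): 1⊕1⊕0⊕1⊕1⊕1⊕0⊕0⊕0⊕0⊕1⊕0⊕0⊕0⊕0⊕0 = 0
Overall=0, syndrome position=9 → double-bit error detected (uncorrectable).

double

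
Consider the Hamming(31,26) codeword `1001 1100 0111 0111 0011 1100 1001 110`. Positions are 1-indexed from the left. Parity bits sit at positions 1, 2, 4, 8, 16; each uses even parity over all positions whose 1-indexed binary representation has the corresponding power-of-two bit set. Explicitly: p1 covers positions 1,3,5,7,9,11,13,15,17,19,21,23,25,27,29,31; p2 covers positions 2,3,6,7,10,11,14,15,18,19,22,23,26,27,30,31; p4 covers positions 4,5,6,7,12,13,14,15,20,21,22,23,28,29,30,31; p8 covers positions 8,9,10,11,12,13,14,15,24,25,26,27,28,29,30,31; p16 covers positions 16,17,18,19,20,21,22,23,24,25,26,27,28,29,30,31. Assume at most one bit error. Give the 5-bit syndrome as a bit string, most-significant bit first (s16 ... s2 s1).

s1: b1⊕b3⊕b5⊕b7⊕b9⊕b11⊕b13⊕b15⊕b17⊕b19⊕b21⊕b23⊕b25⊕b27⊕b29⊕b31 = 1⊕0⊕1⊕0⊕0⊕1⊕0⊕1⊕0⊕1⊕1⊕0⊕1⊕0⊕1⊕0 = 0
s2: b2⊕b3⊕b6⊕b7⊕b10⊕b11⊕b14⊕b15⊕b18⊕b19⊕b22⊕b23⊕b26⊕b27⊕b30⊕b31 = 0⊕0⊕1⊕0⊕1⊕1⊕1⊕1⊕0⊕1⊕1⊕0⊕0⊕0⊕1⊕0 = 0
s4: b4⊕b5⊕b6⊕b7⊕b12⊕b13⊕b14⊕b15⊕b20⊕b21⊕b22⊕b23⊕b28⊕b29⊕b30⊕b31 = 1⊕1⊕1⊕0⊕1⊕0⊕1⊕1⊕1⊕1⊕1⊕0⊕1⊕1⊕1⊕0 = 0
s8: b8⊕b9⊕b10⊕b11⊕b12⊕b13⊕b14⊕b15⊕b24⊕b25⊕b26⊕b27⊕b28⊕b29⊕b30⊕b31 = 0⊕0⊕1⊕1⊕1⊕0⊕1⊕1⊕0⊕1⊕0⊕0⊕1⊕1⊕1⊕0 = 1
s16: b16⊕b17⊕b18⊕b19⊕b20⊕b21⊕b22⊕b23⊕b24⊕b25⊕b26⊕b27⊕b28⊕b29⊕b30⊕b31 = 1⊕0⊕0⊕1⊕1⊕1⊕1⊕0⊕0⊕1⊕0⊕0⊕1⊕1⊕1⊕0 = 1
Syndrome (s16...s1) = 11000 → position 24.

11000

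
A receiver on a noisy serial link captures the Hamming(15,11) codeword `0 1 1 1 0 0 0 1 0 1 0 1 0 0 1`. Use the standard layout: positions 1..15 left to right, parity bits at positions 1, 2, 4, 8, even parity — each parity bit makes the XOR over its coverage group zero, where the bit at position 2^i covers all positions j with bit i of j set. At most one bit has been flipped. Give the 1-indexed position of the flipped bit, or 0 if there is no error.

4

s1: b1⊕b3⊕b5⊕b7⊕b9⊕b11⊕b13⊕b15 = 0⊕1⊕0⊕0⊕0⊕0⊕0⊕1 = 0
s2: b2⊕b3⊕b6⊕b7⊕b10⊕b11⊕b14⊕b15 = 1⊕1⊕0⊕0⊕1⊕0⊕0⊕1 = 0
s4: b4⊕b5⊕b6⊕b7⊕b12⊕b13⊕b14⊕b15 = 1⊕0⊕0⊕0⊕1⊕0⊕0⊕1 = 1
s8: b8⊕b9⊕b10⊕b11⊕b12⊕b13⊕b14⊕b15 = 1⊕0⊕1⊕0⊕1⊕0⊕0⊕1 = 0
Syndrome (s8...s1) = 0100 → position 4.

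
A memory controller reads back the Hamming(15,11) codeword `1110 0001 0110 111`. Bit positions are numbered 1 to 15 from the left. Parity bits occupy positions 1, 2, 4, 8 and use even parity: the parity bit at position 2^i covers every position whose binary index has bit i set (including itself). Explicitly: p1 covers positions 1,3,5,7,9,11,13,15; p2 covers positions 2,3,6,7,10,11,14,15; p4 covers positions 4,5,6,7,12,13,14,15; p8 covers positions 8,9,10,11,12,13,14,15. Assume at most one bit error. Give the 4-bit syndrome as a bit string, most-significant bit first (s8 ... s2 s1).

s1: b1⊕b3⊕b5⊕b7⊕b9⊕b11⊕b13⊕b15 = 1⊕1⊕0⊕0⊕0⊕1⊕1⊕1 = 1
s2: b2⊕b3⊕b6⊕b7⊕b10⊕b11⊕b14⊕b15 = 1⊕1⊕0⊕0⊕1⊕1⊕1⊕1 = 0
s4: b4⊕b5⊕b6⊕b7⊕b12⊕b13⊕b14⊕b15 = 0⊕0⊕0⊕0⊕0⊕1⊕1⊕1 = 1
s8: b8⊕b9⊕b10⊕b11⊕b12⊕b13⊕b14⊕b15 = 1⊕0⊕1⊕1⊕0⊕1⊕1⊕1 = 0
Syndrome (s8...s1) = 0101 → position 5.

0101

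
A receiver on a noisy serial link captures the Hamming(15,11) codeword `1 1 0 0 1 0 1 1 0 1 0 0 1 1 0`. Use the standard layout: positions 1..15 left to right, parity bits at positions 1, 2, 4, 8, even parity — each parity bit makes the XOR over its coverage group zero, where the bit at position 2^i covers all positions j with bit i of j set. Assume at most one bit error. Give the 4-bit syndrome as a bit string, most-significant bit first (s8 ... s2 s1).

0000

s1: b1⊕b3⊕b5⊕b7⊕b9⊕b11⊕b13⊕b15 = 1⊕0⊕1⊕1⊕0⊕0⊕1⊕0 = 0
s2: b2⊕b3⊕b6⊕b7⊕b10⊕b11⊕b14⊕b15 = 1⊕0⊕0⊕1⊕1⊕0⊕1⊕0 = 0
s4: b4⊕b5⊕b6⊕b7⊕b12⊕b13⊕b14⊕b15 = 0⊕1⊕0⊕1⊕0⊕1⊕1⊕0 = 0
s8: b8⊕b9⊕b10⊕b11⊕b12⊕b13⊕b14⊕b15 = 1⊕0⊕1⊕0⊕0⊕1⊕1⊕0 = 0
Syndrome (s8...s1) = 0000 → position 0 (no error).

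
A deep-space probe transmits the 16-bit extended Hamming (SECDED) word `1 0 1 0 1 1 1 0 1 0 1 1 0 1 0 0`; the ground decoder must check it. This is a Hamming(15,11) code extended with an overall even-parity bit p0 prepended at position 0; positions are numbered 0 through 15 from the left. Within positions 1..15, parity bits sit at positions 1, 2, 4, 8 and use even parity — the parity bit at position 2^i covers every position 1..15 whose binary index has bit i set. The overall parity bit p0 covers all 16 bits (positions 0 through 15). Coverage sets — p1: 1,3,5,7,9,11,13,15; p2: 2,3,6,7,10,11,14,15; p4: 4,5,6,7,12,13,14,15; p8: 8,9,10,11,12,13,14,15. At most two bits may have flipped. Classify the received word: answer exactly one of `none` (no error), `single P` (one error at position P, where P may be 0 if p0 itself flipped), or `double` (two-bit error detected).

s1: b1⊕b3⊕b5⊕b7⊕b9⊕b11⊕b13⊕b15 = 0⊕0⊕1⊕0⊕0⊕1⊕1⊕0 = 1
s2: b2⊕b3⊕b6⊕b7⊕b10⊕b11⊕b14⊕b15 = 1⊕0⊕1⊕0⊕1⊕1⊕0⊕0 = 0
s4: b4⊕b5⊕b6⊕b7⊕b12⊕b13⊕b14⊕b15 = 1⊕1⊕1⊕0⊕0⊕1⊕0⊕0 = 0
s8: b8⊕b9⊕b10⊕b11⊕b12⊕b13⊕b14⊕b15 = 1⊕0⊕1⊕1⊕0⊕1⊕0⊕0 = 0
Syndrome (s8...s1) = 0001 → position 1.
Overall parity (XOR of all 16 bits, including p0): 1⊕0⊕1⊕0⊕1⊕1⊕1⊕0⊕1⊕0⊕1⊕1⊕0⊕1⊕0⊕0 = 1
Overall=1, syndrome position=1 → single-bit error at position 1.

single 1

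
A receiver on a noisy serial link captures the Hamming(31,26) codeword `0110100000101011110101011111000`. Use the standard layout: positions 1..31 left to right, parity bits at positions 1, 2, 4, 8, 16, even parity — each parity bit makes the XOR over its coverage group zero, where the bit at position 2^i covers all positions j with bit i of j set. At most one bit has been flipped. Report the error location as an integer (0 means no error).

0

s1: b1⊕b3⊕b5⊕b7⊕b9⊕b11⊕b13⊕b15⊕b17⊕b19⊕b21⊕b23⊕b25⊕b27⊕b29⊕b31 = 0⊕1⊕1⊕0⊕0⊕1⊕1⊕1⊕1⊕0⊕0⊕0⊕1⊕1⊕0⊕0 = 0
s2: b2⊕b3⊕b6⊕b7⊕b10⊕b11⊕b14⊕b15⊕b18⊕b19⊕b22⊕b23⊕b26⊕b27⊕b30⊕b31 = 1⊕1⊕0⊕0⊕0⊕1⊕0⊕1⊕1⊕0⊕1⊕0⊕1⊕1⊕0⊕0 = 0
s4: b4⊕b5⊕b6⊕b7⊕b12⊕b13⊕b14⊕b15⊕b20⊕b21⊕b22⊕b23⊕b28⊕b29⊕b30⊕b31 = 0⊕1⊕0⊕0⊕0⊕1⊕0⊕1⊕1⊕0⊕1⊕0⊕1⊕0⊕0⊕0 = 0
s8: b8⊕b9⊕b10⊕b11⊕b12⊕b13⊕b14⊕b15⊕b24⊕b25⊕b26⊕b27⊕b28⊕b29⊕b30⊕b31 = 0⊕0⊕0⊕1⊕0⊕1⊕0⊕1⊕1⊕1⊕1⊕1⊕1⊕0⊕0⊕0 = 0
s16: b16⊕b17⊕b18⊕b19⊕b20⊕b21⊕b22⊕b23⊕b24⊕b25⊕b26⊕b27⊕b28⊕b29⊕b30⊕b31 = 1⊕1⊕1⊕0⊕1⊕0⊕1⊕0⊕1⊕1⊕1⊕1⊕1⊕0⊕0⊕0 = 0
Syndrome (s16...s1) = 00000 → position 0 (no error).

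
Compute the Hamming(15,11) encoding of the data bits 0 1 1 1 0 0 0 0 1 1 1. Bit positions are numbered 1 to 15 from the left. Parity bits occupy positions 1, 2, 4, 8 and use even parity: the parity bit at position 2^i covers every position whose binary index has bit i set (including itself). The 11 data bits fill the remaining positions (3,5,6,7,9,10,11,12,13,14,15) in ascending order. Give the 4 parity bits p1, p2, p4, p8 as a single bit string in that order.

Place data bits at non-power-of-two positions: b3=0, b5=1, b6=1, b7=1, b9=0, b10=0, b11=0, b12=0, b13=1, b14=1, b15=1.
p1 = XOR of data positions {3,5,7,9,11,13,15} = 0⊕1⊕1⊕0⊕0⊕1⊕1 = 0
p2 = XOR of data positions {3,6,7,10,11,14,15} = 0⊕1⊕1⊕0⊕0⊕1⊕1 = 0
p4 = XOR of data positions {5,6,7,12,13,14,15} = 1⊕1⊕1⊕0⊕1⊕1⊕1 = 0
p8 = XOR of data positions {9,10,11,12,13,14,15} = 0⊕0⊕0⊕0⊕1⊕1⊕1 = 1
Parity bits p1,p2,p4,p8 = 0001

0001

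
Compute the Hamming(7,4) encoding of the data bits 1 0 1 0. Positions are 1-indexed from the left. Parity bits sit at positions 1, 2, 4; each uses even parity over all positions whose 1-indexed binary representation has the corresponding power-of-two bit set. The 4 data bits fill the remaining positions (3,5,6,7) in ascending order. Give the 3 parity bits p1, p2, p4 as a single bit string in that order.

101

Place data bits at non-power-of-two positions: b3=1, b5=0, b6=1, b7=0.
p1 = XOR of data positions {3,5,7} = 1⊕0⊕0 = 1
p2 = XOR of data positions {3,6,7} = 1⊕1⊕0 = 0
p4 = XOR of data positions {5,6,7} = 0⊕1⊕0 = 1
Parity bits p1,p2,p4 = 101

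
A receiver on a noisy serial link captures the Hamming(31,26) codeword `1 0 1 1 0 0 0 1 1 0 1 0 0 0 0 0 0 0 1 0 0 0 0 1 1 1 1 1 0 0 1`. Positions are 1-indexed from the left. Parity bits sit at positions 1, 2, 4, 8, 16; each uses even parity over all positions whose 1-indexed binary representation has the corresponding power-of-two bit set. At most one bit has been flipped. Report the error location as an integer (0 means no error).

s1: b1⊕b3⊕b5⊕b7⊕b9⊕b11⊕b13⊕b15⊕b17⊕b19⊕b21⊕b23⊕b25⊕b27⊕b29⊕b31 = 1⊕1⊕0⊕0⊕1⊕1⊕0⊕0⊕0⊕1⊕0⊕0⊕1⊕1⊕0⊕1 = 0
s2: b2⊕b3⊕b6⊕b7⊕b10⊕b11⊕b14⊕b15⊕b18⊕b19⊕b22⊕b23⊕b26⊕b27⊕b30⊕b31 = 0⊕1⊕0⊕0⊕0⊕1⊕0⊕0⊕0⊕1⊕0⊕0⊕1⊕1⊕0⊕1 = 0
s4: b4⊕b5⊕b6⊕b7⊕b12⊕b13⊕b14⊕b15⊕b20⊕b21⊕b22⊕b23⊕b28⊕b29⊕b30⊕b31 = 1⊕0⊕0⊕0⊕0⊕0⊕0⊕0⊕0⊕0⊕0⊕0⊕1⊕0⊕0⊕1 = 1
s8: b8⊕b9⊕b10⊕b11⊕b12⊕b13⊕b14⊕b15⊕b24⊕b25⊕b26⊕b27⊕b28⊕b29⊕b30⊕b31 = 1⊕1⊕0⊕1⊕0⊕0⊕0⊕0⊕1⊕1⊕1⊕1⊕1⊕0⊕0⊕1 = 1
s16: b16⊕b17⊕b18⊕b19⊕b20⊕b21⊕b22⊕b23⊕b24⊕b25⊕b26⊕b27⊕b28⊕b29⊕b30⊕b31 = 0⊕0⊕0⊕1⊕0⊕0⊕0⊕0⊕1⊕1⊕1⊕1⊕1⊕0⊕0⊕1 = 1
Syndrome (s16...s1) = 11100 → position 28.

28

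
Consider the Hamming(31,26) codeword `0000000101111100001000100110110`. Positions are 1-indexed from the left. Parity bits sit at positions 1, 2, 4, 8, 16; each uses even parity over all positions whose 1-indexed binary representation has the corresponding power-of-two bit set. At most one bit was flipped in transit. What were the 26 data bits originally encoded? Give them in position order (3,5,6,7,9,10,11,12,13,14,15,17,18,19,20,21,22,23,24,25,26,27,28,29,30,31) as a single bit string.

00000111110001000100110110

s1: b1⊕b3⊕b5⊕b7⊕b9⊕b11⊕b13⊕b15⊕b17⊕b19⊕b21⊕b23⊕b25⊕b27⊕b29⊕b31 = 0⊕0⊕0⊕0⊕0⊕1⊕1⊕0⊕0⊕1⊕0⊕1⊕0⊕1⊕1⊕0 = 0
s2: b2⊕b3⊕b6⊕b7⊕b10⊕b11⊕b14⊕b15⊕b18⊕b19⊕b22⊕b23⊕b26⊕b27⊕b30⊕b31 = 0⊕0⊕0⊕0⊕1⊕1⊕1⊕0⊕0⊕1⊕0⊕1⊕1⊕1⊕1⊕0 = 0
s4: b4⊕b5⊕b6⊕b7⊕b12⊕b13⊕b14⊕b15⊕b20⊕b21⊕b22⊕b23⊕b28⊕b29⊕b30⊕b31 = 0⊕0⊕0⊕0⊕1⊕1⊕1⊕0⊕0⊕0⊕0⊕1⊕0⊕1⊕1⊕0 = 0
s8: b8⊕b9⊕b10⊕b11⊕b12⊕b13⊕b14⊕b15⊕b24⊕b25⊕b26⊕b27⊕b28⊕b29⊕b30⊕b31 = 1⊕0⊕1⊕1⊕1⊕1⊕1⊕0⊕0⊕0⊕1⊕1⊕0⊕1⊕1⊕0 = 0
s16: b16⊕b17⊕b18⊕b19⊕b20⊕b21⊕b22⊕b23⊕b24⊕b25⊕b26⊕b27⊕b28⊕b29⊕b30⊕b31 = 0⊕0⊕0⊕1⊕0⊕0⊕0⊕1⊕0⊕0⊕1⊕1⊕0⊕1⊕1⊕0 = 0
Syndrome (s16...s1) = 00000 → position 0 (no error).
No correction needed.
Data bits at positions 3,5,6,7,9,10,11,12,13,14,15,17,18,19,20,21,22,23,24,25,26,27,28,29,30,31: 00000111110001000100110110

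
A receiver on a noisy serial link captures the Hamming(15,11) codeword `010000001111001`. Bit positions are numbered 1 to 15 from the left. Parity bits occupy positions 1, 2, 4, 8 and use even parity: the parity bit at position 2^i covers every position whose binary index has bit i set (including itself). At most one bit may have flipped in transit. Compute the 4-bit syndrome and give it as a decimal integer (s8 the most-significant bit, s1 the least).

s1: b1⊕b3⊕b5⊕b7⊕b9⊕b11⊕b13⊕b15 = 0⊕0⊕0⊕0⊕1⊕1⊕0⊕1 = 1
s2: b2⊕b3⊕b6⊕b7⊕b10⊕b11⊕b14⊕b15 = 1⊕0⊕0⊕0⊕1⊕1⊕0⊕1 = 0
s4: b4⊕b5⊕b6⊕b7⊕b12⊕b13⊕b14⊕b15 = 0⊕0⊕0⊕0⊕1⊕0⊕0⊕1 = 0
s8: b8⊕b9⊕b10⊕b11⊕b12⊕b13⊕b14⊕b15 = 0⊕1⊕1⊕1⊕1⊕0⊕0⊕1 = 1
Syndrome (s8...s1) = 1001 → position 9.

9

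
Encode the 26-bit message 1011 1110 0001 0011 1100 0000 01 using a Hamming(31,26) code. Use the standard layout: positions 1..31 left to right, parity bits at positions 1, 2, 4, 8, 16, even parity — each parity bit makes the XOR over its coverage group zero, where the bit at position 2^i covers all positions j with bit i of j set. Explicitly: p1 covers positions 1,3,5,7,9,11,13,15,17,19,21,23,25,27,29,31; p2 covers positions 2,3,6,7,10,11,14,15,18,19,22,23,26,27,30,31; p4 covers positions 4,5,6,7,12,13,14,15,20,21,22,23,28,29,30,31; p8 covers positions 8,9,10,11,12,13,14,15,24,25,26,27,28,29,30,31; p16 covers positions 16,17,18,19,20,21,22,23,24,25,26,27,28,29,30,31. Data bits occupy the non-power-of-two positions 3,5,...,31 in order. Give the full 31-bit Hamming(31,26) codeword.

0011011011100000100111100000001

Place data bits at non-power-of-two positions: b3=1, b5=0, b6=1, b7=1, b9=1, b10=1, b11=1, b12=0, b13=0, b14=0, b15=0, b17=1, b18=0, b19=0, b20=1, b21=1, b22=1, b23=1, b24=0, b25=0, b26=0, b27=0, b28=0, b29=0, b30=0, b31=1.
p1 = XOR of data positions {3,5,7,9,11,13,15,17,19,21,23,25,27,29,31} = 1⊕0⊕1⊕1⊕1⊕0⊕0⊕1⊕0⊕1⊕1⊕0⊕0⊕0⊕1 = 0
p2 = XOR of data positions {3,6,7,10,11,14,15,18,19,22,23,26,27,30,31} = 1⊕1⊕1⊕1⊕1⊕0⊕0⊕0⊕0⊕1⊕1⊕0⊕0⊕0⊕1 = 0
p4 = XOR of data positions {5,6,7,12,13,14,15,20,21,22,23,28,29,30,31} = 0⊕1⊕1⊕0⊕0⊕0⊕0⊕1⊕1⊕1⊕1⊕0⊕0⊕0⊕1 = 1
p8 = XOR of data positions {9,10,11,12,13,14,15,24,25,26,27,28,29,30,31} = 1⊕1⊕1⊕0⊕0⊕0⊕0⊕0⊕0⊕0⊕0⊕0⊕0⊕0⊕1 = 0
p16 = XOR of data positions {17,18,19,20,21,22,23,24,25,26,27,28,29,30,31} = 1⊕0⊕0⊕1⊕1⊕1⊕1⊕0⊕0⊕0⊕0⊕0⊕0⊕0⊕1 = 0
Codeword b1..b31 = 0011011011100000100111100000001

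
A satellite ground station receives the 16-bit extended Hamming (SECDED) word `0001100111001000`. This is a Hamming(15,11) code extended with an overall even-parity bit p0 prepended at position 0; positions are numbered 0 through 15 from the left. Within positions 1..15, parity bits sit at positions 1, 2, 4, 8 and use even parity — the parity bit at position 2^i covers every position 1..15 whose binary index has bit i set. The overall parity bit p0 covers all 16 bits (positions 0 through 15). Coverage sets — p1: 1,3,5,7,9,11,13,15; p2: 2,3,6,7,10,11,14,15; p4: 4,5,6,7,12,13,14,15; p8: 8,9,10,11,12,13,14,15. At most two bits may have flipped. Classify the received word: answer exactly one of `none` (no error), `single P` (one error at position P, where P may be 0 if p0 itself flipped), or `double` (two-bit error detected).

double

s1: b1⊕b3⊕b5⊕b7⊕b9⊕b11⊕b13⊕b15 = 0⊕1⊕0⊕1⊕1⊕0⊕0⊕0 = 1
s2: b2⊕b3⊕b6⊕b7⊕b10⊕b11⊕b14⊕b15 = 0⊕1⊕0⊕1⊕0⊕0⊕0⊕0 = 0
s4: b4⊕b5⊕b6⊕b7⊕b12⊕b13⊕b14⊕b15 = 1⊕0⊕0⊕1⊕1⊕0⊕0⊕0 = 1
s8: b8⊕b9⊕b10⊕b11⊕b12⊕b13⊕b14⊕b15 = 1⊕1⊕0⊕0⊕1⊕0⊕0⊕0 = 1
Syndrome (s8...s1) = 1101 → position 13.
Overall parity (XOR of all 16 bits, including p0): 0⊕0⊕0⊕1⊕1⊕0⊕0⊕1⊕1⊕1⊕0⊕0⊕1⊕0⊕0⊕0 = 0
Overall=0, syndrome position=13 → double-bit error detected (uncorrectable).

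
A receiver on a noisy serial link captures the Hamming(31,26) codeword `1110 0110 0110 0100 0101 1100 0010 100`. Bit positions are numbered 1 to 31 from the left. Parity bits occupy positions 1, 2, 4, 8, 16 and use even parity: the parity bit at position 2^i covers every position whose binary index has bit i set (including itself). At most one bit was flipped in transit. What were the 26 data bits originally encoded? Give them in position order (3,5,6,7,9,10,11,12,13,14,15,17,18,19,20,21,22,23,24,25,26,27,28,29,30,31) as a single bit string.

s1: b1⊕b3⊕b5⊕b7⊕b9⊕b11⊕b13⊕b15⊕b17⊕b19⊕b21⊕b23⊕b25⊕b27⊕b29⊕b31 = 1⊕1⊕0⊕1⊕0⊕1⊕0⊕0⊕0⊕0⊕1⊕0⊕0⊕1⊕1⊕0 = 1
s2: b2⊕b3⊕b6⊕b7⊕b10⊕b11⊕b14⊕b15⊕b18⊕b19⊕b22⊕b23⊕b26⊕b27⊕b30⊕b31 = 1⊕1⊕1⊕1⊕1⊕1⊕1⊕0⊕1⊕0⊕1⊕0⊕0⊕1⊕0⊕0 = 0
s4: b4⊕b5⊕b6⊕b7⊕b12⊕b13⊕b14⊕b15⊕b20⊕b21⊕b22⊕b23⊕b28⊕b29⊕b30⊕b31 = 0⊕0⊕1⊕1⊕0⊕0⊕1⊕0⊕1⊕1⊕1⊕0⊕0⊕1⊕0⊕0 = 1
s8: b8⊕b9⊕b10⊕b11⊕b12⊕b13⊕b14⊕b15⊕b24⊕b25⊕b26⊕b27⊕b28⊕b29⊕b30⊕b31 = 0⊕0⊕1⊕1⊕0⊕0⊕1⊕0⊕0⊕0⊕0⊕1⊕0⊕1⊕0⊕0 = 1
s16: b16⊕b17⊕b18⊕b19⊕b20⊕b21⊕b22⊕b23⊕b24⊕b25⊕b26⊕b27⊕b28⊕b29⊕b30⊕b31 = 0⊕0⊕1⊕0⊕1⊕1⊕1⊕0⊕0⊕0⊕0⊕1⊕0⊕1⊕0⊕0 = 0
Syndrome (s16...s1) = 01101 → position 13.
Flip bit 13: corrected codeword = 1110011001101100010111000010100
Data bits at positions 3,5,6,7,9,10,11,12,13,14,15,17,18,19,20,21,22,23,24,25,26,27,28,29,30,31: 10110110110010111000010100

10110110110010111000010100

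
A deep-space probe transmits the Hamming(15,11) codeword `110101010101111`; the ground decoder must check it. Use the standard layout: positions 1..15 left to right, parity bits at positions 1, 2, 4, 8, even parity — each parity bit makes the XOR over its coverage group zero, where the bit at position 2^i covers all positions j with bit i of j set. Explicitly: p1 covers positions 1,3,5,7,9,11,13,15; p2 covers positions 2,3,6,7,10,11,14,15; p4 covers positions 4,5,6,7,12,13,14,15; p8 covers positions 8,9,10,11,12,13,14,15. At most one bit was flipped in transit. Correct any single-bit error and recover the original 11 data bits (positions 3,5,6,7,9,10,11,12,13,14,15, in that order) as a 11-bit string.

10100101111

s1: b1⊕b3⊕b5⊕b7⊕b9⊕b11⊕b13⊕b15 = 1⊕0⊕0⊕0⊕0⊕0⊕1⊕1 = 1
s2: b2⊕b3⊕b6⊕b7⊕b10⊕b11⊕b14⊕b15 = 1⊕0⊕1⊕0⊕1⊕0⊕1⊕1 = 1
s4: b4⊕b5⊕b6⊕b7⊕b12⊕b13⊕b14⊕b15 = 1⊕0⊕1⊕0⊕1⊕1⊕1⊕1 = 0
s8: b8⊕b9⊕b10⊕b11⊕b12⊕b13⊕b14⊕b15 = 1⊕0⊕1⊕0⊕1⊕1⊕1⊕1 = 0
Syndrome (s8...s1) = 0011 → position 3.
Flip bit 3: corrected codeword = 111101010101111
Data bits at positions 3,5,6,7,9,10,11,12,13,14,15: 10100101111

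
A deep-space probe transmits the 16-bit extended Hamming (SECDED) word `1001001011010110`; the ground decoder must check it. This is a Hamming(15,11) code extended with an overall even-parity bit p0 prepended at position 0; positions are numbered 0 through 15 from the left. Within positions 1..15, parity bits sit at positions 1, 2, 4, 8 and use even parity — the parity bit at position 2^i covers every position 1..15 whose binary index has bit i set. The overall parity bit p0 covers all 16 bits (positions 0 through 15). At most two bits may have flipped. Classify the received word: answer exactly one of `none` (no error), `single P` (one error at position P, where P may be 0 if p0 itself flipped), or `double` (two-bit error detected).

s1: b1⊕b3⊕b5⊕b7⊕b9⊕b11⊕b13⊕b15 = 0⊕1⊕0⊕0⊕1⊕1⊕1⊕0 = 0
s2: b2⊕b3⊕b6⊕b7⊕b10⊕b11⊕b14⊕b15 = 0⊕1⊕1⊕0⊕0⊕1⊕1⊕0 = 0
s4: b4⊕b5⊕b6⊕b7⊕b12⊕b13⊕b14⊕b15 = 0⊕0⊕1⊕0⊕0⊕1⊕1⊕0 = 1
s8: b8⊕b9⊕b10⊕b11⊕b12⊕b13⊕b14⊕b15 = 1⊕1⊕0⊕1⊕0⊕1⊕1⊕0 = 1
Syndrome (s8...s1) = 1100 → position 12.
Overall parity (XOR of all 16 bits, including p0): 1⊕0⊕0⊕1⊕0⊕0⊕1⊕0⊕1⊕1⊕0⊕1⊕0⊕1⊕1⊕0 = 0
Overall=0, syndrome position=12 → double-bit error detected (uncorrectable).

double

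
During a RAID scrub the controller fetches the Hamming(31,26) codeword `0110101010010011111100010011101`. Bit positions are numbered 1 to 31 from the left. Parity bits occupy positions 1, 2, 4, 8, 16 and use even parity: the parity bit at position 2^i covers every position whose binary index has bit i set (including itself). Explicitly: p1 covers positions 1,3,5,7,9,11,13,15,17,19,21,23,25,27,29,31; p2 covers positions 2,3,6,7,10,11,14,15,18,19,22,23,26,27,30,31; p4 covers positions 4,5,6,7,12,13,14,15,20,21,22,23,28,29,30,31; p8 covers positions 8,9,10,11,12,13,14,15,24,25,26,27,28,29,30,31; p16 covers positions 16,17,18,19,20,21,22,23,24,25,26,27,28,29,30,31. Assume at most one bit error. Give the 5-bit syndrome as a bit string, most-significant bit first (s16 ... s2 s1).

00000

s1: b1⊕b3⊕b5⊕b7⊕b9⊕b11⊕b13⊕b15⊕b17⊕b19⊕b21⊕b23⊕b25⊕b27⊕b29⊕b31 = 0⊕1⊕1⊕1⊕1⊕0⊕0⊕1⊕1⊕1⊕0⊕0⊕0⊕1⊕1⊕1 = 0
s2: b2⊕b3⊕b6⊕b7⊕b10⊕b11⊕b14⊕b15⊕b18⊕b19⊕b22⊕b23⊕b26⊕b27⊕b30⊕b31 = 1⊕1⊕0⊕1⊕0⊕0⊕0⊕1⊕1⊕1⊕0⊕0⊕0⊕1⊕0⊕1 = 0
s4: b4⊕b5⊕b6⊕b7⊕b12⊕b13⊕b14⊕b15⊕b20⊕b21⊕b22⊕b23⊕b28⊕b29⊕b30⊕b31 = 0⊕1⊕0⊕1⊕1⊕0⊕0⊕1⊕1⊕0⊕0⊕0⊕1⊕1⊕0⊕1 = 0
s8: b8⊕b9⊕b10⊕b11⊕b12⊕b13⊕b14⊕b15⊕b24⊕b25⊕b26⊕b27⊕b28⊕b29⊕b30⊕b31 = 0⊕1⊕0⊕0⊕1⊕0⊕0⊕1⊕1⊕0⊕0⊕1⊕1⊕1⊕0⊕1 = 0
s16: b16⊕b17⊕b18⊕b19⊕b20⊕b21⊕b22⊕b23⊕b24⊕b25⊕b26⊕b27⊕b28⊕b29⊕b30⊕b31 = 1⊕1⊕1⊕1⊕1⊕0⊕0⊕0⊕1⊕0⊕0⊕1⊕1⊕1⊕0⊕1 = 0
Syndrome (s16...s1) = 00000 → position 0 (no error).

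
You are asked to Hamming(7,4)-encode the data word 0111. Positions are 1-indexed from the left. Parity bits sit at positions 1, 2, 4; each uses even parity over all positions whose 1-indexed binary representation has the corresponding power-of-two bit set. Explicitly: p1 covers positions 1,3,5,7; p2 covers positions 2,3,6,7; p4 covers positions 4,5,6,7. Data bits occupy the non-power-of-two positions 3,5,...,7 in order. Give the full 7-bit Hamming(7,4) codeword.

0001111

Place data bits at non-power-of-two positions: b3=0, b5=1, b6=1, b7=1.
p1 = XOR of data positions {3,5,7} = 0⊕1⊕1 = 0
p2 = XOR of data positions {3,6,7} = 0⊕1⊕1 = 0
p4 = XOR of data positions {5,6,7} = 1⊕1⊕1 = 1
Codeword b1..b7 = 0001111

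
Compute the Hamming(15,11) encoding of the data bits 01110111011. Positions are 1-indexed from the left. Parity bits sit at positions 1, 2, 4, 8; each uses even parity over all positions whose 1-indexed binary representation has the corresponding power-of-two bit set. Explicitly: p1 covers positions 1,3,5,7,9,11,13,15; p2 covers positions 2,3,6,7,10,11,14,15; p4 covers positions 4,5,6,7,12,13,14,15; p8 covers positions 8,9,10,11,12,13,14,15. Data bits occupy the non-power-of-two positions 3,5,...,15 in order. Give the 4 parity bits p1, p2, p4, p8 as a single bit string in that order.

Place data bits at non-power-of-two positions: b3=0, b5=1, b6=1, b7=1, b9=0, b10=1, b11=1, b12=1, b13=0, b14=1, b15=1.
p1 = XOR of data positions {3,5,7,9,11,13,15} = 0⊕1⊕1⊕0⊕1⊕0⊕1 = 0
p2 = XOR of data positions {3,6,7,10,11,14,15} = 0⊕1⊕1⊕1⊕1⊕1⊕1 = 0
p4 = XOR of data positions {5,6,7,12,13,14,15} = 1⊕1⊕1⊕1⊕0⊕1⊕1 = 0
p8 = XOR of data positions {9,10,11,12,13,14,15} = 0⊕1⊕1⊕1⊕0⊕1⊕1 = 1
Parity bits p1,p2,p4,p8 = 0001

0001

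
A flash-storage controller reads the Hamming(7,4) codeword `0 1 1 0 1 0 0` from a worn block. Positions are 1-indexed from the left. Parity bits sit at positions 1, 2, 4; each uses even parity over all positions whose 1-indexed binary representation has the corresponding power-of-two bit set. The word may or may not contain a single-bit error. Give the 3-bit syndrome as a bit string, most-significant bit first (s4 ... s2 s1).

s1: b1⊕b3⊕b5⊕b7 = 0⊕1⊕1⊕0 = 0
s2: b2⊕b3⊕b6⊕b7 = 1⊕1⊕0⊕0 = 0
s4: b4⊕b5⊕b6⊕b7 = 0⊕1⊕0⊕0 = 1
Syndrome (s4...s1) = 100 → position 4.

100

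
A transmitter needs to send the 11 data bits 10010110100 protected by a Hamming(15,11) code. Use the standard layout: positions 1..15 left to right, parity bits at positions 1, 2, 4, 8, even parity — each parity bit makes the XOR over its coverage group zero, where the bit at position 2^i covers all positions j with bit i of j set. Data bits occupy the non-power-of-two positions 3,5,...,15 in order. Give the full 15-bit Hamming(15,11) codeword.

Place data bits at non-power-of-two positions: b3=1, b5=0, b6=0, b7=1, b9=0, b10=1, b11=1, b12=0, b13=1, b14=0, b15=0.
p1 = XOR of data positions {3,5,7,9,11,13,15} = 1⊕0⊕1⊕0⊕1⊕1⊕0 = 0
p2 = XOR of data positions {3,6,7,10,11,14,15} = 1⊕0⊕1⊕1⊕1⊕0⊕0 = 0
p4 = XOR of data positions {5,6,7,12,13,14,15} = 0⊕0⊕1⊕0⊕1⊕0⊕0 = 0
p8 = XOR of data positions {9,10,11,12,13,14,15} = 0⊕1⊕1⊕0⊕1⊕0⊕0 = 1
Codeword b1..b15 = 001000110110100

001000110110100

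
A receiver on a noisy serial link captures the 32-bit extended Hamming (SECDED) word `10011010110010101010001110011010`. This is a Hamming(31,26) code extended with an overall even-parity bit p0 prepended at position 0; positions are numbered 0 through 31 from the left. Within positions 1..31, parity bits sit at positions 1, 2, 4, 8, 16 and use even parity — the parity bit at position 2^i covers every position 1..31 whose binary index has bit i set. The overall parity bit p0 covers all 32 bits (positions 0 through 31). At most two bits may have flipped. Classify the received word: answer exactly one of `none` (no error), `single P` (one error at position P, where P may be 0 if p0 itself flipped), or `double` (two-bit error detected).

s1: b1⊕b3⊕b5⊕b7⊕b9⊕b11⊕b13⊕b15⊕b17⊕b19⊕b21⊕b23⊕b25⊕b27⊕b29⊕b31 = 0⊕1⊕0⊕0⊕1⊕0⊕0⊕0⊕0⊕0⊕0⊕1⊕0⊕1⊕0⊕0 = 0
s2: b2⊕b3⊕b6⊕b7⊕b10⊕b11⊕b14⊕b15⊕b18⊕b19⊕b22⊕b23⊕b26⊕b27⊕b30⊕b31 = 0⊕1⊕1⊕0⊕0⊕0⊕1⊕0⊕1⊕0⊕1⊕1⊕0⊕1⊕1⊕0 = 0
s4: b4⊕b5⊕b6⊕b7⊕b12⊕b13⊕b14⊕b15⊕b20⊕b21⊕b22⊕b23⊕b28⊕b29⊕b30⊕b31 = 1⊕0⊕1⊕0⊕1⊕0⊕1⊕0⊕0⊕0⊕1⊕1⊕1⊕0⊕1⊕0 = 0
s8: b8⊕b9⊕b10⊕b11⊕b12⊕b13⊕b14⊕b15⊕b24⊕b25⊕b26⊕b27⊕b28⊕b29⊕b30⊕b31 = 1⊕1⊕0⊕0⊕1⊕0⊕1⊕0⊕1⊕0⊕0⊕1⊕1⊕0⊕1⊕0 = 0
s16: b16⊕b17⊕b18⊕b19⊕b20⊕b21⊕b22⊕b23⊕b24⊕b25⊕b26⊕b27⊕b28⊕b29⊕b30⊕b31 = 1⊕0⊕1⊕0⊕0⊕0⊕1⊕1⊕1⊕0⊕0⊕1⊕1⊕0⊕1⊕0 = 0
Syndrome (s16...s1) = 00000 → position 0 (no error).
Overall parity (XOR of all 32 bits, including p0): 1⊕0⊕0⊕1⊕1⊕0⊕1⊕0⊕1⊕1⊕0⊕0⊕1⊕0⊕1⊕0⊕1⊕0⊕1⊕0⊕0⊕0⊕1⊕1⊕1⊕0⊕0⊕1⊕1⊕0⊕1⊕0 = 0
Overall=0, syndrome position=0 → no error.

none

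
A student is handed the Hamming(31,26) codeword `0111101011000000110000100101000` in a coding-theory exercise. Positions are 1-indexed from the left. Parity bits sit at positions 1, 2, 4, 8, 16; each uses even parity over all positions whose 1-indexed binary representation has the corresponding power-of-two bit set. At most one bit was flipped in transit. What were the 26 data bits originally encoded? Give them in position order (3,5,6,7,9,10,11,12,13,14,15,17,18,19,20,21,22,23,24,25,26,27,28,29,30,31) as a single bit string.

11011100000110001100101000

s1: b1⊕b3⊕b5⊕b7⊕b9⊕b11⊕b13⊕b15⊕b17⊕b19⊕b21⊕b23⊕b25⊕b27⊕b29⊕b31 = 0⊕1⊕1⊕1⊕1⊕0⊕0⊕0⊕1⊕0⊕0⊕1⊕0⊕0⊕0⊕0 = 0
s2: b2⊕b3⊕b6⊕b7⊕b10⊕b11⊕b14⊕b15⊕b18⊕b19⊕b22⊕b23⊕b26⊕b27⊕b30⊕b31 = 1⊕1⊕0⊕1⊕1⊕0⊕0⊕0⊕1⊕0⊕0⊕1⊕1⊕0⊕0⊕0 = 1
s4: b4⊕b5⊕b6⊕b7⊕b12⊕b13⊕b14⊕b15⊕b20⊕b21⊕b22⊕b23⊕b28⊕b29⊕b30⊕b31 = 1⊕1⊕0⊕1⊕0⊕0⊕0⊕0⊕0⊕0⊕0⊕1⊕1⊕0⊕0⊕0 = 1
s8: b8⊕b9⊕b10⊕b11⊕b12⊕b13⊕b14⊕b15⊕b24⊕b25⊕b26⊕b27⊕b28⊕b29⊕b30⊕b31 = 0⊕1⊕1⊕0⊕0⊕0⊕0⊕0⊕0⊕0⊕1⊕0⊕1⊕0⊕0⊕0 = 0
s16: b16⊕b17⊕b18⊕b19⊕b20⊕b21⊕b22⊕b23⊕b24⊕b25⊕b26⊕b27⊕b28⊕b29⊕b30⊕b31 = 0⊕1⊕1⊕0⊕0⊕0⊕0⊕1⊕0⊕0⊕1⊕0⊕1⊕0⊕0⊕0 = 1
Syndrome (s16...s1) = 10110 → position 22.
Flip bit 22: corrected codeword = 0111101011000000110001100101000
Data bits at positions 3,5,6,7,9,10,11,12,13,14,15,17,18,19,20,21,22,23,24,25,26,27,28,29,30,31: 11011100000110001100101000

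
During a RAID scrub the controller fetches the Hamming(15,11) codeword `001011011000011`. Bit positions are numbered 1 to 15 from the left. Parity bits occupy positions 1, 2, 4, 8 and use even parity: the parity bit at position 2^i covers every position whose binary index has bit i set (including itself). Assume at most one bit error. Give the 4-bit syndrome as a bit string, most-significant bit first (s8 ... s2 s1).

s1: b1⊕b3⊕b5⊕b7⊕b9⊕b11⊕b13⊕b15 = 0⊕1⊕1⊕0⊕1⊕0⊕0⊕1 = 0
s2: b2⊕b3⊕b6⊕b7⊕b10⊕b11⊕b14⊕b15 = 0⊕1⊕1⊕0⊕0⊕0⊕1⊕1 = 0
s4: b4⊕b5⊕b6⊕b7⊕b12⊕b13⊕b14⊕b15 = 0⊕1⊕1⊕0⊕0⊕0⊕1⊕1 = 0
s8: b8⊕b9⊕b10⊕b11⊕b12⊕b13⊕b14⊕b15 = 1⊕1⊕0⊕0⊕0⊕0⊕1⊕1 = 0
Syndrome (s8...s1) = 0000 → position 0 (no error).

0000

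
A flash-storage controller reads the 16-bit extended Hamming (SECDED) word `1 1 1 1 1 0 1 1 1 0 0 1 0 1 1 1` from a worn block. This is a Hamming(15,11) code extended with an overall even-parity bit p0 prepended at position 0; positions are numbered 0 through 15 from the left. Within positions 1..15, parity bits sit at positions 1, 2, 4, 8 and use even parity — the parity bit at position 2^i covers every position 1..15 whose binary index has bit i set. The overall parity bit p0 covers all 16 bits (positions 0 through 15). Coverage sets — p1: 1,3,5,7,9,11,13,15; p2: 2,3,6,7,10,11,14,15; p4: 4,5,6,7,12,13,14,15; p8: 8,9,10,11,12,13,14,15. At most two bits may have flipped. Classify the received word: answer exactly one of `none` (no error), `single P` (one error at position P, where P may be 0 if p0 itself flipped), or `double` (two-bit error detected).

s1: b1⊕b3⊕b5⊕b7⊕b9⊕b11⊕b13⊕b15 = 1⊕1⊕0⊕1⊕0⊕1⊕1⊕1 = 0
s2: b2⊕b3⊕b6⊕b7⊕b10⊕b11⊕b14⊕b15 = 1⊕1⊕1⊕1⊕0⊕1⊕1⊕1 = 1
s4: b4⊕b5⊕b6⊕b7⊕b12⊕b13⊕b14⊕b15 = 1⊕0⊕1⊕1⊕0⊕1⊕1⊕1 = 0
s8: b8⊕b9⊕b10⊕b11⊕b12⊕b13⊕b14⊕b15 = 1⊕0⊕0⊕1⊕0⊕1⊕1⊕1 = 1
Syndrome (s8...s1) = 1010 → position 10.
Overall parity (XOR of all 16 bits, including p0): 1⊕1⊕1⊕1⊕1⊕0⊕1⊕1⊕1⊕0⊕0⊕1⊕0⊕1⊕1⊕1 = 0
Overall=0, syndrome position=10 → double-bit error detected (uncorrectable).

double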